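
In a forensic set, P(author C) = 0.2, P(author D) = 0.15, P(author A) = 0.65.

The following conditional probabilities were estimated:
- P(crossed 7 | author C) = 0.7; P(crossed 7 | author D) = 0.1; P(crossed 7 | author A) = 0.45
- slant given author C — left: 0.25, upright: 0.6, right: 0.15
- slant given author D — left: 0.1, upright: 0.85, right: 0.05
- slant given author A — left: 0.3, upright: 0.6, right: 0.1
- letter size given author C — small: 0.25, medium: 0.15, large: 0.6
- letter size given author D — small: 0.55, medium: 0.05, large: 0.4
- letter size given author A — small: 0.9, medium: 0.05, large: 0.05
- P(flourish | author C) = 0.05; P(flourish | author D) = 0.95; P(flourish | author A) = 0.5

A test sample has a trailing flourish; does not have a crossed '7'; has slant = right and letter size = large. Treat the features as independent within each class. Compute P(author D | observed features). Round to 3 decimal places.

author C: 0.2 × (1−0.7) × 0.15 × 0.6 × 0.05 = 0.00027
author D: 0.15 × (1−0.1) × 0.05 × 0.4 × 0.95 = 0.002565
author A: 0.65 × (1−0.45) × 0.1 × 0.05 × 0.5 = 0.00089375
P(author D | x) = 0.002565 / 0.00372875 ≈ 0.688

0.688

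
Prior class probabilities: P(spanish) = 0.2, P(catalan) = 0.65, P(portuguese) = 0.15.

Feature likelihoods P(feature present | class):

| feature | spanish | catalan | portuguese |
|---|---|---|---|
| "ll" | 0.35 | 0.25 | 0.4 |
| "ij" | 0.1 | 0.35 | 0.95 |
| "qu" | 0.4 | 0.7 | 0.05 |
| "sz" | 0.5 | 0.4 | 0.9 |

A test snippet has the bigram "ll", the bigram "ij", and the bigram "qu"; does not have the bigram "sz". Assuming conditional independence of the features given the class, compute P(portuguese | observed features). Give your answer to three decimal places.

spanish: 0.2 × 0.35 × 0.1 × 0.4 × (1−0.5) = 0.0014
catalan: 0.65 × 0.25 × 0.35 × 0.7 × (1−0.4) = 0.0238875
portuguese: 0.15 × 0.4 × 0.95 × 0.05 × (1−0.9) = 0.000285
P(portuguese | x) = 0.000285 / 0.0255725 ≈ 0.011

0.011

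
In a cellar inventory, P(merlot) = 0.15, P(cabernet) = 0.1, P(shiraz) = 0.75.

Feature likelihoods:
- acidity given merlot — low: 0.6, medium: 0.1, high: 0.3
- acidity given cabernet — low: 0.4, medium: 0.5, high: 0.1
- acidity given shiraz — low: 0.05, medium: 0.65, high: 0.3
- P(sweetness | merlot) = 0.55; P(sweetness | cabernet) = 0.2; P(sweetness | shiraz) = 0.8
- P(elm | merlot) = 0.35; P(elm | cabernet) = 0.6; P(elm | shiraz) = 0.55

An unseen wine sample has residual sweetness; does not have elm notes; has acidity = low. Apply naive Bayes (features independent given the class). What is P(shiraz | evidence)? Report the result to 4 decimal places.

0.2762

merlot: 0.15 × 0.6 × 0.55 × (1−0.35) = 0.032175
cabernet: 0.1 × 0.4 × 0.2 × (1−0.6) = 0.0032
shiraz: 0.75 × 0.05 × 0.8 × (1−0.55) = 0.0135
P(shiraz | x) = 0.0135 / 0.048875 ≈ 0.2762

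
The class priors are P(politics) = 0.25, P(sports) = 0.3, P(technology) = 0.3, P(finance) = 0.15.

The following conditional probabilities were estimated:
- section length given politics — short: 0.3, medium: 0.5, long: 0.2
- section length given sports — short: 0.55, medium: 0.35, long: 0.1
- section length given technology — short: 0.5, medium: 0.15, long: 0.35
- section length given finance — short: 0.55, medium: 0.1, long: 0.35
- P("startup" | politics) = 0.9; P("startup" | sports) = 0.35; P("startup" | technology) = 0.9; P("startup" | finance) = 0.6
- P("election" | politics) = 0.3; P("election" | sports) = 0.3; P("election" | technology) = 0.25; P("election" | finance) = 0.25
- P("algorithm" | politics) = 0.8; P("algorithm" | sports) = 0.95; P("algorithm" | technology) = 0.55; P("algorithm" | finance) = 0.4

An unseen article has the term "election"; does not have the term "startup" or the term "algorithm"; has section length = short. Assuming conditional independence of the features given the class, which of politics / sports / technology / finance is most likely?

finance

politics: 0.25 × 0.3 × (1−0.9) × 0.3 × (1−0.8) = 0.00045
sports: 0.3 × 0.55 × (1−0.35) × 0.3 × (1−0.95) = 0.00160875
technology: 0.3 × 0.5 × (1−0.9) × 0.25 × (1−0.55) = 0.0016875
finance: 0.15 × 0.55 × (1−0.6) × 0.25 × (1−0.4) = 0.00495
Highest score → finance.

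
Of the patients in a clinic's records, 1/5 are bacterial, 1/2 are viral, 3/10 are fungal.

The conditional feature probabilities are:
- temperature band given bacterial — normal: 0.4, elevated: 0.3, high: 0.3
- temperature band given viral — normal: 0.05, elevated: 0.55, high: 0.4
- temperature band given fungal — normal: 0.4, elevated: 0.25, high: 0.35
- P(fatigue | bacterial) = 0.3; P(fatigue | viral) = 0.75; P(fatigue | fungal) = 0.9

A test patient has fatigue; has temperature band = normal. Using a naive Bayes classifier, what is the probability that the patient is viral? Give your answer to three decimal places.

bacterial: 0.2 × 0.4 × 0.3 = 0.024
viral: 0.5 × 0.05 × 0.75 = 0.01875
fungal: 0.3 × 0.4 × 0.9 = 0.108
P(viral | x) = 0.01875 / 0.15075 ≈ 0.124

0.124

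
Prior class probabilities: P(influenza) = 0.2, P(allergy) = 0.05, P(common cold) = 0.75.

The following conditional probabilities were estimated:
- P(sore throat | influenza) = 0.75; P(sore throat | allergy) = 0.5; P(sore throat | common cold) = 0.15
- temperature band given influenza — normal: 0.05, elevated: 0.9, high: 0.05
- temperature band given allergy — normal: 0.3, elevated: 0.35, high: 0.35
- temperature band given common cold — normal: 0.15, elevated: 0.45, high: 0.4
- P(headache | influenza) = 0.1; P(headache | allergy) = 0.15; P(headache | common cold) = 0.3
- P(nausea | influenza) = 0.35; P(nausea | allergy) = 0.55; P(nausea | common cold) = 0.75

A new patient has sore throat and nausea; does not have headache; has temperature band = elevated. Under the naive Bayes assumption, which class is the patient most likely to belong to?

influenza: 0.2 × 0.75 × 0.9 × (1−0.1) × 0.35 = 0.042525
allergy: 0.05 × 0.5 × 0.35 × (1−0.15) × 0.55 = 0.004090625
common cold: 0.75 × 0.15 × 0.45 × (1−0.3) × 0.75 = 0.026578125
Highest score → influenza.

influenza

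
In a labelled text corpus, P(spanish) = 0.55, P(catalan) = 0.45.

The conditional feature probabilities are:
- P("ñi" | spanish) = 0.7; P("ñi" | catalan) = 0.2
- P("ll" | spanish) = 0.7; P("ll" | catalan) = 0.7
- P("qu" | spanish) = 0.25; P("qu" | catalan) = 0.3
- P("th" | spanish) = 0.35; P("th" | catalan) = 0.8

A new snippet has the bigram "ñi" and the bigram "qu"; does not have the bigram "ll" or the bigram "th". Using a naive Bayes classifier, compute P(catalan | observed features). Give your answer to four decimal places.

0.0795

spanish: 0.55 × 0.7 × (1−0.7) × 0.25 × (1−0.35) = 0.01876875
catalan: 0.45 × 0.2 × (1−0.7) × 0.3 × (1−0.8) = 0.00162
P(catalan | x) = 0.00162 / 0.02038875 ≈ 0.0795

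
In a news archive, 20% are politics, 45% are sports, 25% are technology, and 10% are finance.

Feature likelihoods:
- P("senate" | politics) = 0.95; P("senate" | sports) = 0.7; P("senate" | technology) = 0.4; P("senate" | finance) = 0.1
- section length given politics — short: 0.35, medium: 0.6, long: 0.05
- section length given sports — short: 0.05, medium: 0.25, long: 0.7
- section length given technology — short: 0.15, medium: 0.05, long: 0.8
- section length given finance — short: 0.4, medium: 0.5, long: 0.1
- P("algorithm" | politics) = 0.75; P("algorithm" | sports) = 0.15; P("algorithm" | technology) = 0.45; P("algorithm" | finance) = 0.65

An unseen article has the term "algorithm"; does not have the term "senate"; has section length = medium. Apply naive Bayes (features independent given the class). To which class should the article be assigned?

finance

politics: 0.2 × (1−0.95) × 0.6 × 0.75 = 0.0045
sports: 0.45 × (1−0.7) × 0.25 × 0.15 = 0.0050625
technology: 0.25 × (1−0.4) × 0.05 × 0.45 = 0.003375
finance: 0.1 × (1−0.1) × 0.5 × 0.65 = 0.02925
Highest score → finance.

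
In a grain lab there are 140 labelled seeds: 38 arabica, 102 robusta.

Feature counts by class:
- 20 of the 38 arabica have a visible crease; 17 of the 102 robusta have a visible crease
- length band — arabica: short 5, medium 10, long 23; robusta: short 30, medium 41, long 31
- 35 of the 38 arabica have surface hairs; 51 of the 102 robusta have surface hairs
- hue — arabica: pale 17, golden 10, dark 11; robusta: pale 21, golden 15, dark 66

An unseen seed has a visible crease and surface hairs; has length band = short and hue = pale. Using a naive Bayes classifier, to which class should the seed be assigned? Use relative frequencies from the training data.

arabica

arabica: (38/140) × (20/38) × (5/38) × (35/38) × (17/38) ≈ 0.0077453
robusta: (102/140) × (17/102) × (30/102) × (51/102) × (21/102) ≈ 0.00367647
Highest score → arabica.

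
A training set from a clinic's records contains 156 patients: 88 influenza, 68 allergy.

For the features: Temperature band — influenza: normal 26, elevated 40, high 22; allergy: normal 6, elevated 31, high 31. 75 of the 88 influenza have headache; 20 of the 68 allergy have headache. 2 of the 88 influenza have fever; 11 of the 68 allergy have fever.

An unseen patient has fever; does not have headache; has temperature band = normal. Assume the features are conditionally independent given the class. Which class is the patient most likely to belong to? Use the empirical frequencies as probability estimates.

influenza: (88/156) × (26/88) × (13/88) × (2/88) ≈ 0.000559573
allergy: (68/156) × (6/68) × (48/68) × (11/68) ≈ 0.0043918
Highest score → allergy.

allergy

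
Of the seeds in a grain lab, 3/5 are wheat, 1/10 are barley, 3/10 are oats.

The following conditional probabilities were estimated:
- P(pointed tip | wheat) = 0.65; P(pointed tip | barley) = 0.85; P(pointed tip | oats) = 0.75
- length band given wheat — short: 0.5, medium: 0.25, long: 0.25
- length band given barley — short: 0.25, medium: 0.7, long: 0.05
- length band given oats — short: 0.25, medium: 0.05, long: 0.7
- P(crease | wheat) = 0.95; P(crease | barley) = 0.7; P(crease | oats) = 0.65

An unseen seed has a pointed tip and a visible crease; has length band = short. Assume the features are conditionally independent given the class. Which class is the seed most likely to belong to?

wheat: 0.6 × 0.65 × 0.5 × 0.95 = 0.18525
barley: 0.1 × 0.85 × 0.25 × 0.7 = 0.014875
oats: 0.3 × 0.75 × 0.25 × 0.65 = 0.0365625
Highest score → wheat.

wheat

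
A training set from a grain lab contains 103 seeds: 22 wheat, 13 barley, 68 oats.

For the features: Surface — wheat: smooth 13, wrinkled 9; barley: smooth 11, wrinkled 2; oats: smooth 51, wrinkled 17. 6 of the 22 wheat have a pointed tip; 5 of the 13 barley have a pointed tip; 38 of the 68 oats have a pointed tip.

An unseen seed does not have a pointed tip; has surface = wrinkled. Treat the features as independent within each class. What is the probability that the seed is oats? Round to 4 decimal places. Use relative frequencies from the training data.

0.4910

wheat: (22/103) × (9/22) × (16/22) ≈ 0.0635481
barley: (13/103) × (2/13) × (8/13) ≈ 0.0119492
oats: (68/103) × (17/68) × (30/68) ≈ 0.0728155
P(oats | x) = 0.0728155 / 0.1483128 ≈ 0.4910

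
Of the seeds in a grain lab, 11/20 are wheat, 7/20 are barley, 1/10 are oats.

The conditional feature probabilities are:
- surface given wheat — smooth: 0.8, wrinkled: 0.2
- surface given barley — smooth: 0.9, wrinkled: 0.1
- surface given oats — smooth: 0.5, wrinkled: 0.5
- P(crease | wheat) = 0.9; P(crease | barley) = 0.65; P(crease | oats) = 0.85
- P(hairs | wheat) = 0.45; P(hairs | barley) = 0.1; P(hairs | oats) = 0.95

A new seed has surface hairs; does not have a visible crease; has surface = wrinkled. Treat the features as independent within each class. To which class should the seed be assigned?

wheat: 0.55 × 0.2 × (1−0.9) × 0.45 = 0.00495
barley: 0.35 × 0.1 × (1−0.65) × 0.1 = 0.001225
oats: 0.1 × 0.5 × (1−0.85) × 0.95 = 0.007125
Highest score → oats.

oats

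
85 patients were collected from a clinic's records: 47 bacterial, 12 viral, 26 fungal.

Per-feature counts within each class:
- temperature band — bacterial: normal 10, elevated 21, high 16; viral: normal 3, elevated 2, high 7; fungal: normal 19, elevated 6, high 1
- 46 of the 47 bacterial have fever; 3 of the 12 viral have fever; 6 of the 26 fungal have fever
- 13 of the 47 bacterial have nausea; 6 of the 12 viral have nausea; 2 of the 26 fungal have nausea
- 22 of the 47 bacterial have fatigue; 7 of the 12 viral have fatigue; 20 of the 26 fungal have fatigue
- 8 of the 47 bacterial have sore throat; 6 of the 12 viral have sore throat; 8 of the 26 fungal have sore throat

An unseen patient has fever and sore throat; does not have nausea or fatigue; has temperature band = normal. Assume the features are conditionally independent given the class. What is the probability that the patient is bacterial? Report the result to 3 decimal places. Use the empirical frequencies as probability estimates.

bacterial: (47/85) × (10/47) × (46/47) × (34/47) × (25/47) × (8/47) ≈ 0.00754148
viral: (12/85) × (3/12) × (3/12) × (6/12) × (5/12) × (6/12) ≈ 0.000919118
fungal: (26/85) × (19/26) × (6/26) × (24/26) × (6/26) × (8/26) ≈ 0.003381
P(bacterial | x) = 0.00754148 / 0.011841598 ≈ 0.637

0.637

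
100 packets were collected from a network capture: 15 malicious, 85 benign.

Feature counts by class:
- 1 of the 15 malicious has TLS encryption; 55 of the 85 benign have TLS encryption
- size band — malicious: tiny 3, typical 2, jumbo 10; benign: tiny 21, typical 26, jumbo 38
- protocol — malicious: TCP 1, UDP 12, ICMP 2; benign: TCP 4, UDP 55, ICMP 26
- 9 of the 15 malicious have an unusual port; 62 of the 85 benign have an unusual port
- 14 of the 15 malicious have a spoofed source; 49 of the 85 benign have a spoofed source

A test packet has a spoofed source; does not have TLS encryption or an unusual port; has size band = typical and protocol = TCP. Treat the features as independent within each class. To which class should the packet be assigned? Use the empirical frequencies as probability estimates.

malicious: (15/100) × (14/15) × (2/15) × (1/15) × (6/15) × (14/15) ≈ 0.000464593
benign: (85/100) × (30/85) × (26/85) × (4/85) × (23/85) × (49/85) ≈ 0.000673601
Highest score → benign.

benign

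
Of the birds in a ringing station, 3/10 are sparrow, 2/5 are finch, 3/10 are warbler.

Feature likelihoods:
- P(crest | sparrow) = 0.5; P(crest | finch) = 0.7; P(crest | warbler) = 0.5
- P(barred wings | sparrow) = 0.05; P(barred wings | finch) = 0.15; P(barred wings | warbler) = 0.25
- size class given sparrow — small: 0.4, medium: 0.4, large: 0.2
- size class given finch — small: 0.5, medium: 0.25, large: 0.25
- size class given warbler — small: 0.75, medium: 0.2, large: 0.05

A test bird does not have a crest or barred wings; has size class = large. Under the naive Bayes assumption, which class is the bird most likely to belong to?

sparrow: 0.3 × (1−0.5) × (1−0.05) × 0.2 = 0.0285
finch: 0.4 × (1−0.7) × (1−0.15) × 0.25 = 0.0255
warbler: 0.3 × (1−0.5) × (1−0.25) × 0.05 = 0.005625
Highest score → sparrow.

sparrow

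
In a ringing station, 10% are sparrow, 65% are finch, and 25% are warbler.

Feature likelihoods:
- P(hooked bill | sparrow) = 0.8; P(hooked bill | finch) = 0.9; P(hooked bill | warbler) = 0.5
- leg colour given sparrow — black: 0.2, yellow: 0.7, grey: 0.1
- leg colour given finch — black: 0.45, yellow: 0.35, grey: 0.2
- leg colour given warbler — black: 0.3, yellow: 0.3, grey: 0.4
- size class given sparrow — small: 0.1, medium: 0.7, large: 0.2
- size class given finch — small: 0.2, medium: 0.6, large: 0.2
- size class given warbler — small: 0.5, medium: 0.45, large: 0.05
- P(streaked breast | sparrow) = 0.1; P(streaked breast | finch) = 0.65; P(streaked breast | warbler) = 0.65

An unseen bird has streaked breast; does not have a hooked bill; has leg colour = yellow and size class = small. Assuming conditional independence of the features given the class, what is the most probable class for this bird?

warbler

sparrow: 0.1 × (1−0.8) × 0.7 × 0.1 × 0.1 = 0.00014
finch: 0.65 × (1−0.9) × 0.35 × 0.2 × 0.65 = 0.0029575
warbler: 0.25 × (1−0.5) × 0.3 × 0.5 × 0.65 = 0.0121875
Highest score → warbler.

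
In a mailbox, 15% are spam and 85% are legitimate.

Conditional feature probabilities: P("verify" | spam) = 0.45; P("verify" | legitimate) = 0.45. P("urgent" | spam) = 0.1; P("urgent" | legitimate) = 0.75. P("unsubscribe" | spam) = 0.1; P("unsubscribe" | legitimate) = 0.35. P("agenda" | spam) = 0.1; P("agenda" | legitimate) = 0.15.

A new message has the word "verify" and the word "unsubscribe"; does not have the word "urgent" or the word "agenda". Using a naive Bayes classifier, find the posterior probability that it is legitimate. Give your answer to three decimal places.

0.839

spam: 0.15 × 0.45 × (1−0.1) × 0.1 × (1−0.1) = 0.0054675
legitimate: 0.85 × 0.45 × (1−0.75) × 0.35 × (1−0.15) = 0.0284484375
P(legitimate | x) = 0.0284484375 / 0.0339159375 ≈ 0.839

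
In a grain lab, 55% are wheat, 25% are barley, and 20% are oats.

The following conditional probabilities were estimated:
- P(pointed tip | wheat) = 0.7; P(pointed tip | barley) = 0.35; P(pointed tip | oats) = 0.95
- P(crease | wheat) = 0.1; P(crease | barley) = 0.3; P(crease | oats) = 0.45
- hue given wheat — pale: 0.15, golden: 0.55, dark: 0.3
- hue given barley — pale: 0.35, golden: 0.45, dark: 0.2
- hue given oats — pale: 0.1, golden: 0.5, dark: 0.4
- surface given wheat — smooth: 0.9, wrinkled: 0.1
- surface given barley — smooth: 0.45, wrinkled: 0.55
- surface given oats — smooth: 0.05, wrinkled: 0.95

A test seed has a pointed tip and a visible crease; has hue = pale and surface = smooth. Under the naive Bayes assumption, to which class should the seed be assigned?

wheat: 0.55 × 0.7 × 0.1 × 0.15 × 0.9 = 0.0051975
barley: 0.25 × 0.35 × 0.3 × 0.35 × 0.45 = 0.004134375
oats: 0.2 × 0.95 × 0.45 × 0.1 × 0.05 = 0.0004275
Highest score → wheat.

wheat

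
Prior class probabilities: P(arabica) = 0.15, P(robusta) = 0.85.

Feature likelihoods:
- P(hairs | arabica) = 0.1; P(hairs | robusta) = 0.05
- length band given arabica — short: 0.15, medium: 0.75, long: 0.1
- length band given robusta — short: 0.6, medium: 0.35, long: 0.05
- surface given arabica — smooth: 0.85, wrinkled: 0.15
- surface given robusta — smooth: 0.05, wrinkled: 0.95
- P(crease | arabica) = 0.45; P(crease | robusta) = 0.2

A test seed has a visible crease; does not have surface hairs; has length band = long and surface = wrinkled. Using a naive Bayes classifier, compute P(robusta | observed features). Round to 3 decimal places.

arabica: 0.15 × (1−0.1) × 0.1 × 0.15 × 0.45 = 0.00091125
robusta: 0.85 × (1−0.05) × 0.05 × 0.95 × 0.2 = 0.00767125
P(robusta | x) = 0.00767125 / 0.0085825 ≈ 0.894

0.894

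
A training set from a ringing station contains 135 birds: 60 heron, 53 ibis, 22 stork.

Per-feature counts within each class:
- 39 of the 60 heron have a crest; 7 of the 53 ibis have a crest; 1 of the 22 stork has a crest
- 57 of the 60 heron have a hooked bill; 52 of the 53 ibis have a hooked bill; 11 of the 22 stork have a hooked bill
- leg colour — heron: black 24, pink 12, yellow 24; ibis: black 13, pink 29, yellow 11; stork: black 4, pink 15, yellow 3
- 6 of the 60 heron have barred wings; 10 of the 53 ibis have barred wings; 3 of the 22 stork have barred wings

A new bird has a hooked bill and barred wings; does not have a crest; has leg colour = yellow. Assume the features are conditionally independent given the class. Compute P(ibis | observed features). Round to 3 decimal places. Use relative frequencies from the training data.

0.640

heron: (60/135) × (21/60) × (57/60) × (24/60) × (6/60) ≈ 0.00591111
ibis: (53/135) × (46/53) × (52/53) × (11/53) × (10/53) ≈ 0.0130916
stork: (22/135) × (21/22) × (11/22) × (3/22) × (3/22) ≈ 0.00144628
P(ibis | x) = 0.0130916 / 0.02044899 ≈ 0.640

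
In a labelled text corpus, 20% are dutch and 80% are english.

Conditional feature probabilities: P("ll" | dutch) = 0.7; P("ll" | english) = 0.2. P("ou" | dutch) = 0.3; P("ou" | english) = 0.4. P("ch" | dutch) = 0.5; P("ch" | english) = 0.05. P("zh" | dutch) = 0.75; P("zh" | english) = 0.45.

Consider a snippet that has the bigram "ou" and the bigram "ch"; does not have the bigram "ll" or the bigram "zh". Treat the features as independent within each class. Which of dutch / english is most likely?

dutch: 0.2 × (1−0.7) × 0.3 × 0.5 × (1−0.75) = 0.00225
english: 0.8 × (1−0.2) × 0.4 × 0.05 × (1−0.45) = 0.00704
Highest score → english.

english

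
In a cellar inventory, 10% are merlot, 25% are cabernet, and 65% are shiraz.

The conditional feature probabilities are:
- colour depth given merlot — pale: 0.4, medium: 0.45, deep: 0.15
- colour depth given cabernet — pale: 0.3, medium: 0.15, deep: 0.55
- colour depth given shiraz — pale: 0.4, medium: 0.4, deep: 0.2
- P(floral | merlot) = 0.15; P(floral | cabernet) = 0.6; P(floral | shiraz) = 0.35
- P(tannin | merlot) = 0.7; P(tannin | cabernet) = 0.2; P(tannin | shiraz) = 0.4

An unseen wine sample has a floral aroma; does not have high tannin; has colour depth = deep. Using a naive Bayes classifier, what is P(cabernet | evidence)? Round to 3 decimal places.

0.702

merlot: 0.1 × 0.15 × 0.15 × (1−0.7) = 0.000675
cabernet: 0.25 × 0.55 × 0.6 × (1−0.2) = 0.066
shiraz: 0.65 × 0.2 × 0.35 × (1−0.4) = 0.0273
P(cabernet | x) = 0.066 / 0.093975 ≈ 0.702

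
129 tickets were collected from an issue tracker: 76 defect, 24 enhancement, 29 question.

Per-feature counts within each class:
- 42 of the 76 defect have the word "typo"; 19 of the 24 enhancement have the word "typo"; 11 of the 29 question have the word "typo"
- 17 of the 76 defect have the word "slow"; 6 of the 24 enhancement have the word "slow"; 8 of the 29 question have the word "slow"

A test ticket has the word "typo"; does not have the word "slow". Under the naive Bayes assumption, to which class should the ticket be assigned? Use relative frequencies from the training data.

defect: (76/129) × (42/76) × (59/76) ≈ 0.252754
enhancement: (24/129) × (19/24) × (18/24) ≈ 0.110465
question: (29/129) × (11/29) × (21/29) ≈ 0.0617482
Highest score → defect.

defect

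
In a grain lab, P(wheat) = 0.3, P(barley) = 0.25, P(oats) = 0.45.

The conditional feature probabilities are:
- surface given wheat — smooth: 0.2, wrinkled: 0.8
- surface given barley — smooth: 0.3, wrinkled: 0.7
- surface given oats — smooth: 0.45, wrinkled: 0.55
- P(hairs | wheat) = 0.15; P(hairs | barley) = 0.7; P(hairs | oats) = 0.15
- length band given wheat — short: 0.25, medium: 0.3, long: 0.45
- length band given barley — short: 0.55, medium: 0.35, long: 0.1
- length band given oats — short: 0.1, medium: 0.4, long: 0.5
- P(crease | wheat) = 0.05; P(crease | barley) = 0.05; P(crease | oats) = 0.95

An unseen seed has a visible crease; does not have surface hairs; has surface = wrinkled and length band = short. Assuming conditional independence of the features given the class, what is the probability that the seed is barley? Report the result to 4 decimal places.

0.0602

wheat: 0.3 × 0.8 × (1−0.15) × 0.25 × 0.05 = 0.00255
barley: 0.25 × 0.7 × (1−0.7) × 0.55 × 0.05 = 0.00144375
oats: 0.45 × 0.55 × (1−0.15) × 0.1 × 0.95 = 0.019985625
P(barley | x) = 0.00144375 / 0.023979375 ≈ 0.0602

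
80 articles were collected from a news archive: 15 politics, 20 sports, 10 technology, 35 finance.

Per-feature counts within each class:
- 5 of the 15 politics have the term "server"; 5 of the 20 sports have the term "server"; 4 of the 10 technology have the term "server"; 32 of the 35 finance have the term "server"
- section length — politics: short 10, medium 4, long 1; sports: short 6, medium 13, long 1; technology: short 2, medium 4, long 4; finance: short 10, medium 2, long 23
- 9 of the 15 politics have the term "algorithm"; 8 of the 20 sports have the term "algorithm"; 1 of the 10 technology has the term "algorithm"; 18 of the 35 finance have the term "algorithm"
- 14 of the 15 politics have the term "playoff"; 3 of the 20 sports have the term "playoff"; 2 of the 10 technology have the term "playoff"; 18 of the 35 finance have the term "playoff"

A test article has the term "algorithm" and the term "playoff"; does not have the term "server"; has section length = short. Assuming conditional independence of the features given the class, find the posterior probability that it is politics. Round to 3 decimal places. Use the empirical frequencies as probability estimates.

0.878

politics: (15/80) × (10/15) × (10/15) × (9/15) × (14/15) ≈ 0.0466667
sports: (20/80) × (15/20) × (6/20) × (8/20) × (3/20) = 0.003375
technology: (10/80) × (6/10) × (2/10) × (1/10) × (2/10) = 0.0003
finance: (35/80) × (3/35) × (10/35) × (18/35) × (18/35) ≈ 0.00283382
P(politics | x) = 0.0466667 / 0.05317552 ≈ 0.878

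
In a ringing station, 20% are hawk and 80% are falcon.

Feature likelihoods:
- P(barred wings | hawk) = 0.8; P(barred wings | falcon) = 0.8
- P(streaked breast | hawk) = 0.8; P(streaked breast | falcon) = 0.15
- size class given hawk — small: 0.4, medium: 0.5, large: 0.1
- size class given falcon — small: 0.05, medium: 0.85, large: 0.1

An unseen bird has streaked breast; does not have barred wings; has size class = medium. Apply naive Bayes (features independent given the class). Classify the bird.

falcon

hawk: 0.2 × (1−0.8) × 0.8 × 0.5 = 0.016
falcon: 0.8 × (1−0.8) × 0.15 × 0.85 = 0.0204
Highest score → falcon.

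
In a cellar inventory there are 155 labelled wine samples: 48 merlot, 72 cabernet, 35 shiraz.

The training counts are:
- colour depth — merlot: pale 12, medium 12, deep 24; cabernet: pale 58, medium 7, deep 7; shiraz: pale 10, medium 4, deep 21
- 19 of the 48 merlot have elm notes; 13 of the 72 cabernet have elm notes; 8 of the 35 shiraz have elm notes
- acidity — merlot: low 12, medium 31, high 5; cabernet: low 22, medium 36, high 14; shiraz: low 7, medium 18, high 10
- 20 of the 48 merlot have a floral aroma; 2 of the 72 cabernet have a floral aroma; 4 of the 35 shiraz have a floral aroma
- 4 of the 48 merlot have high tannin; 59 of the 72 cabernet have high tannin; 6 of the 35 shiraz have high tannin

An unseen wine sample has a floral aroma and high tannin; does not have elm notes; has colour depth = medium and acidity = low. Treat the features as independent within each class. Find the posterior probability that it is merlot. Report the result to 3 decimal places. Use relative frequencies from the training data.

merlot: (48/155) × (12/48) × (29/48) × (12/48) × (20/48) × (4/48) ≈ 0.000406026
cabernet: (72/155) × (7/72) × (59/72) × (22/72) × (2/72) × (59/72) ≈ 0.000257391
shiraz: (35/155) × (4/35) × (27/35) × (7/35) × (4/35) × (6/35) ≈ 0.0000780062
P(merlot | x) = 0.000406026 / 0.0007414232 ≈ 0.548

0.548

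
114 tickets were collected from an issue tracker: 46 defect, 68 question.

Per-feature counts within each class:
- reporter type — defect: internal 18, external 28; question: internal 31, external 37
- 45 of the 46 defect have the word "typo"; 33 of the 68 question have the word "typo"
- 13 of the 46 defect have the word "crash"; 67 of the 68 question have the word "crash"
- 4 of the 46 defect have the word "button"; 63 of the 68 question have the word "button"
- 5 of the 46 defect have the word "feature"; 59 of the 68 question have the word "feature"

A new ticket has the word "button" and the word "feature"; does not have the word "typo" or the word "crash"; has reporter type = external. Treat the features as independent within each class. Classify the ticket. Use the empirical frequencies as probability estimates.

question

defect: (46/114) × (28/46) × (1/46) × (33/46) × (4/46) × (5/46) ≈ 0.0000362048
question: (68/114) × (37/68) × (35/68) × (1/68) × (63/68) × (59/68) ≈ 0.00197479
Highest score → question.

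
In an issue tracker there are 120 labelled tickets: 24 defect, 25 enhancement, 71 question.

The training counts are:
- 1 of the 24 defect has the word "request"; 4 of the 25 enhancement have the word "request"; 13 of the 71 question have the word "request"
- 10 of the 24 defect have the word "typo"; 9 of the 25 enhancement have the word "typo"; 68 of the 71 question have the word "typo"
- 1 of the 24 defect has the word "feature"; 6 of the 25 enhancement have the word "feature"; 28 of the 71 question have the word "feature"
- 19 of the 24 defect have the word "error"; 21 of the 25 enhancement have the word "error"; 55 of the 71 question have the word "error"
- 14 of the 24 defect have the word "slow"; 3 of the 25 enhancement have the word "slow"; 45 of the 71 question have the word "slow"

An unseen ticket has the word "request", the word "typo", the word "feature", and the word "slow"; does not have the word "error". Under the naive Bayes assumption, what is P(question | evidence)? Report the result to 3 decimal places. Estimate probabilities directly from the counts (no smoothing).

defect: (24/120) × (1/24) × (10/24) × (1/24) × (5/24) × (14/24) ≈ 0.0000175821
enhancement: (25/120) × (4/25) × (9/25) × (6/25) × (4/25) × (3/25) = 0.000055296
question: (71/120) × (13/71) × (68/71) × (28/71) × (16/71) × (45/71) ≈ 0.00584424
P(question | x) = 0.00584424 / 0.0059171181 ≈ 0.988

0.988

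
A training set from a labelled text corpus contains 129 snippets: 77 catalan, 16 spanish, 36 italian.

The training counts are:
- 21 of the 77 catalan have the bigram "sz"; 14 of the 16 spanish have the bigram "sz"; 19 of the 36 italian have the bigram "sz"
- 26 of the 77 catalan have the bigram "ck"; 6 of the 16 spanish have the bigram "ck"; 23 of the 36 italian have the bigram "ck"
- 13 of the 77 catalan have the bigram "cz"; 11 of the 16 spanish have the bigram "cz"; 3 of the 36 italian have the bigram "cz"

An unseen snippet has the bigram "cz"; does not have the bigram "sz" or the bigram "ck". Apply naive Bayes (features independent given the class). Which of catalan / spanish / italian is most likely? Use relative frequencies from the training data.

catalan: (77/129) × (56/77) × (51/77) × (13/77) ≈ 0.0485434
spanish: (16/129) × (2/16) × (10/16) × (11/16) ≈ 0.00666182
italian: (36/129) × (17/36) × (13/36) × (3/36) ≈ 0.00396569
Highest score → catalan.

catalan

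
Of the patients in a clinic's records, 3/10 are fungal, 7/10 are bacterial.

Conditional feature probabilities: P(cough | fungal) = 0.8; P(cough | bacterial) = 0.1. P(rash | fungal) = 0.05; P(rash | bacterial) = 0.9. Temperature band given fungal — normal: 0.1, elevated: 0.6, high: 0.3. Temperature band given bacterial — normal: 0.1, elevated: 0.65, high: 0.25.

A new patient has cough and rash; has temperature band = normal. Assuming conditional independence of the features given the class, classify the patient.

fungal: 0.3 × 0.8 × 0.05 × 0.1 = 0.0012
bacterial: 0.7 × 0.1 × 0.9 × 0.1 = 0.0063
Highest score → bacterial.

bacterial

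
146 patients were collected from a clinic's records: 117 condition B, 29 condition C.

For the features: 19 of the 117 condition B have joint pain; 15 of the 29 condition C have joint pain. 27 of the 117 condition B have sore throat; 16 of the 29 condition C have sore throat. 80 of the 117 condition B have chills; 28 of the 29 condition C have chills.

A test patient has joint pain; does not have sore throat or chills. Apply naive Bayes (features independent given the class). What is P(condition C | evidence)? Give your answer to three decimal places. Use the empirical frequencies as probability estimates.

condition B: (117/146) × (19/117) × (90/117) × (37/117) ≈ 0.0316573
condition C: (29/146) × (15/29) × (13/29) × (1/29) ≈ 0.00158813
P(condition C | x) = 0.00158813 / 0.03324543 ≈ 0.048

0.048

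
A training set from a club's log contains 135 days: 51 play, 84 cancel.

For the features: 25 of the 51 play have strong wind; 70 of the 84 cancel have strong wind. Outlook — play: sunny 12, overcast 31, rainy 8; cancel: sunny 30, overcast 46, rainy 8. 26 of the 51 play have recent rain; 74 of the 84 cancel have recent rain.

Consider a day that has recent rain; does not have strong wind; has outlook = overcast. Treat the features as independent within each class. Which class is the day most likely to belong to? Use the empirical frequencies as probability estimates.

play

play: (51/135) × (26/51) × (31/51) × (26/51) ≈ 0.0596807
cancel: (84/135) × (14/84) × (46/84) × (74/84) ≈ 0.0500294
Highest score → play.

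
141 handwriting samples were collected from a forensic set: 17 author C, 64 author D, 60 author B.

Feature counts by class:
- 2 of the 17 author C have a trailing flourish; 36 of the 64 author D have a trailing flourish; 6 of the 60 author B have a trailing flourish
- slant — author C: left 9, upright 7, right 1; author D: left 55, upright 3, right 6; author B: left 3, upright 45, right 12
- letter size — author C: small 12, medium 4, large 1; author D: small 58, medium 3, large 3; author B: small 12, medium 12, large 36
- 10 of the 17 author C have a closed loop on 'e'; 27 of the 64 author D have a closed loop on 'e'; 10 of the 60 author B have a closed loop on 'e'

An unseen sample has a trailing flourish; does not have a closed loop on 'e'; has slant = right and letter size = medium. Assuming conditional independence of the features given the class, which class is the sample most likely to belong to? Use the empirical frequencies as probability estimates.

author B

author C: (17/141) × (2/17) × (1/17) × (4/17) × (7/17) ≈ 0.0000808392
author D: (64/141) × (36/64) × (6/64) × (3/64) × (37/64) ≈ 0.000648661
author B: (60/141) × (6/60) × (12/60) × (12/60) × (50/60) ≈ 0.00141844
Highest score → author B.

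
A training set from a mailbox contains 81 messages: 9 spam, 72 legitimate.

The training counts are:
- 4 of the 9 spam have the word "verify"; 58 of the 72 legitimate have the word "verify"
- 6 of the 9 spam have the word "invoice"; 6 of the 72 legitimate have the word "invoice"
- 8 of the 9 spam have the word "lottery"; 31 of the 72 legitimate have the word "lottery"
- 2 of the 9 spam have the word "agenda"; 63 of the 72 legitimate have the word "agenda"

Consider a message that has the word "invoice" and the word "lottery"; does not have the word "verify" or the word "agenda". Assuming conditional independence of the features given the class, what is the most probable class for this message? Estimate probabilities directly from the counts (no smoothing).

spam: (9/81) × (5/9) × (6/9) × (8/9) × (7/9) ≈ 0.0284509
legitimate: (72/81) × (14/72) × (6/72) × (31/72) × (9/72) ≈ 0.000775177
Highest score → spam.

spam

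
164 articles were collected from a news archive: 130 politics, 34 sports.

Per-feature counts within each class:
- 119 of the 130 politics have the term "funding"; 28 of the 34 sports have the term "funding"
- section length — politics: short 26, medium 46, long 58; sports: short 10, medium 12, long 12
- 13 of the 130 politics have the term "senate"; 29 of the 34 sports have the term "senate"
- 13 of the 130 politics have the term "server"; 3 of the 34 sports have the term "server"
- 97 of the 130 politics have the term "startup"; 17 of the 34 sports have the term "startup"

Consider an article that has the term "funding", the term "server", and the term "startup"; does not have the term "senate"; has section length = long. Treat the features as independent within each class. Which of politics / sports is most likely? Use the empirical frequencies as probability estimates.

politics

politics: (130/164) × (119/130) × (58/130) × (117/130) × (13/130) × (97/130) ≈ 0.02174
sports: (34/164) × (28/34) × (12/34) × (5/34) × (3/34) × (17/34) ≈ 0.000390949
Highest score → politics.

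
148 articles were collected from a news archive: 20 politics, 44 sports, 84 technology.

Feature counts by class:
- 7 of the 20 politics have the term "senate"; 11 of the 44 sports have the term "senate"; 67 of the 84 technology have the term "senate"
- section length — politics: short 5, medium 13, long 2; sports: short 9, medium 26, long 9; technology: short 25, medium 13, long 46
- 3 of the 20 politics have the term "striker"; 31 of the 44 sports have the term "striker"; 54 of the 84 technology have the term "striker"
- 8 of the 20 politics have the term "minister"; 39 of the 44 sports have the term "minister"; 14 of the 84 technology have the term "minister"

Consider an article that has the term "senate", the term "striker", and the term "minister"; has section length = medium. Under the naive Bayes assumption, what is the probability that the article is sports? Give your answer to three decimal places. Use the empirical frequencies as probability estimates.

politics: (20/148) × (7/20) × (13/20) × (3/20) × (8/20) ≈ 0.00184459
sports: (44/148) × (11/44) × (26/44) × (31/44) × (39/44) ≈ 0.0274266
technology: (84/148) × (67/84) × (13/84) × (54/84) × (14/84) ≈ 0.00750655
P(sports | x) = 0.0274266 / 0.03677774 ≈ 0.746

0.746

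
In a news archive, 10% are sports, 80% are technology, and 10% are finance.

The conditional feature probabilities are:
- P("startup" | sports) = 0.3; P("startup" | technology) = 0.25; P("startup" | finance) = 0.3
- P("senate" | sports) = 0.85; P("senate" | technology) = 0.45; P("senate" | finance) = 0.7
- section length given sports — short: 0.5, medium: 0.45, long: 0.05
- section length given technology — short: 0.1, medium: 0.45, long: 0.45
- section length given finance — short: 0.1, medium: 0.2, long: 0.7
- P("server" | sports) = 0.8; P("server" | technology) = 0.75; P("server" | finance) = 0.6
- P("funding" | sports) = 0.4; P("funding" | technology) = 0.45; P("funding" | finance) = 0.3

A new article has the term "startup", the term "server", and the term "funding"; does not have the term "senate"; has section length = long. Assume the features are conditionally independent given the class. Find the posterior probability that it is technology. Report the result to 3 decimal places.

sports: 0.1 × 0.3 × (1−0.85) × 0.05 × 0.8 × 0.4 = 0.000072
technology: 0.8 × 0.25 × (1−0.45) × 0.45 × 0.75 × 0.45 = 0.01670625
finance: 0.1 × 0.3 × (1−0.7) × 0.7 × 0.6 × 0.3 = 0.001134
P(technology | x) = 0.01670625 / 0.01791225 ≈ 0.933

0.933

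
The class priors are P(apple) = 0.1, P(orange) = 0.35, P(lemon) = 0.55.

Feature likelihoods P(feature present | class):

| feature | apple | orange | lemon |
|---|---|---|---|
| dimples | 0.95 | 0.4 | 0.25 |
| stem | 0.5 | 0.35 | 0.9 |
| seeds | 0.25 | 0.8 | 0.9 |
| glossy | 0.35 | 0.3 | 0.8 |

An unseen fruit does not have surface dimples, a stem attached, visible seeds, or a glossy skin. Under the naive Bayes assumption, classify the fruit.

apple: 0.1 × (1−0.95) × (1−0.5) × (1−0.25) × (1−0.35) = 0.00121875
orange: 0.35 × (1−0.4) × (1−0.35) × (1−0.8) × (1−0.3) = 0.01911
lemon: 0.55 × (1−0.25) × (1−0.9) × (1−0.9) × (1−0.8) = 0.000825
Highest score → orange.

orange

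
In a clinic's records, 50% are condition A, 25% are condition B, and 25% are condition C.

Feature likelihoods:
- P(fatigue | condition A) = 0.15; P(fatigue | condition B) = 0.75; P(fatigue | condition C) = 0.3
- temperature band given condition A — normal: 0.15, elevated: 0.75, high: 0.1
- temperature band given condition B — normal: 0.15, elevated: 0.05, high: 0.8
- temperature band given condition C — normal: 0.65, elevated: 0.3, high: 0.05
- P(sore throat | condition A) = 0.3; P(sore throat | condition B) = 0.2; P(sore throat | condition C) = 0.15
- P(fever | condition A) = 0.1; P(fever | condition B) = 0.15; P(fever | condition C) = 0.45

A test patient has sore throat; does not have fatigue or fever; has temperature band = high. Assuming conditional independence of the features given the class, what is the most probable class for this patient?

condition A

condition A: 0.5 × (1−0.15) × 0.1 × 0.3 × (1−0.1) = 0.011475
condition B: 0.25 × (1−0.75) × 0.8 × 0.2 × (1−0.15) = 0.0085
condition C: 0.25 × (1−0.3) × 0.05 × 0.15 × (1−0.45) = 0.000721875
Highest score → condition A.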